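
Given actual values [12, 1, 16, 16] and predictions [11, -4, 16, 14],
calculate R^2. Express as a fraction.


Mean(y) = 45/4. SS_res = 30. SS_tot = 603/4. R^2 = 1 - 30/(603/4) = 161/201.

161/201


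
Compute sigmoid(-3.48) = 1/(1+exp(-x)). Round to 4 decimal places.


sigma(-3.48) = 1/(1+e^(3.48)) = 1/(1+32.459722) = 1/33.459722 = 0.0299.

0.0299


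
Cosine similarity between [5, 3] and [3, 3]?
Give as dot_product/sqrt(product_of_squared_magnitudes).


dot = 24. |a|^2 = 34, |b|^2 = 18. cos = 24/sqrt(612).

24/sqrt(612)


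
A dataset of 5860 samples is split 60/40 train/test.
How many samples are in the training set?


Test set = 5860 * 40% = 2344. Training set = 5860 - 2344 = 3516.

3516


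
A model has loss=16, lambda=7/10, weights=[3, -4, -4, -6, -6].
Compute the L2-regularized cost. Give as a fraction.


L2 sq norm = sum(w^2) = 113. J = 16 + 7/10 * 113 = 951/10.

951/10


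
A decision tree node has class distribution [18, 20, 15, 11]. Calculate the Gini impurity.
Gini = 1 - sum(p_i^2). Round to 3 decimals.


Total = 64. Proportions: 18/64, 20/64, 15/64, 11/64. sum(p_i^2) = 0.2612. Gini = 1 - 0.2612 = 0.7388, which rounds to 0.739.

0.739


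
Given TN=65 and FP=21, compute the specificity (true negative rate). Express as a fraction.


Specificity = TN / (TN + FP) = 65 / 86 = 65/86.

65/86


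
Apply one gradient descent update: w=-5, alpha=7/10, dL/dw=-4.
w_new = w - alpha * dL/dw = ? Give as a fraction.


w_new = -5 - 7/10 * -4 = -5 - -14/5 = -11/5.

-11/5


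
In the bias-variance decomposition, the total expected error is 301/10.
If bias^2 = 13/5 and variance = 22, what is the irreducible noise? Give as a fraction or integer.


Total error = bias^2 + variance + irreducible noise. So irreducible noise = 301/10 - 13/5 - 22 = 11/2.

11/2


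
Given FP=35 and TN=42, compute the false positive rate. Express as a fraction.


FPR = FP / (FP + TN) = 35 / 77 = 5/11.

5/11


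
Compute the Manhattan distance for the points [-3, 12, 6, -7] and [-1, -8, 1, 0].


d = sum of absolute differences: |-3--1|=2 + |12--8|=20 + |6-1|=5 + |-7-0|=7 = 34.

34


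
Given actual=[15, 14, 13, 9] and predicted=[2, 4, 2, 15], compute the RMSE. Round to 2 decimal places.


MSE = 106.5000. RMSE = sqrt(106.5000) = 10.32.

10.32


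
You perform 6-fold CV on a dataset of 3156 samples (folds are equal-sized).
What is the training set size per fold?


Each validation fold has 3156/6 = 526 samples. Training set = 3156 - 526 = 2630.

2630


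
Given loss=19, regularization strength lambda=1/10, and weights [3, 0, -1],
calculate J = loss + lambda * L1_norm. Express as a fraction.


L1 norm = sum(|w|) = 4. J = 19 + 1/10 * 4 = 97/5.

97/5


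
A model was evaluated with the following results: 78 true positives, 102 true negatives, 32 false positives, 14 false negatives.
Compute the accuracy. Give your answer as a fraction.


Accuracy = (TP + TN) / (TP + TN + FP + FN) = (78 + 102) / 226 = 90/113.

90/113


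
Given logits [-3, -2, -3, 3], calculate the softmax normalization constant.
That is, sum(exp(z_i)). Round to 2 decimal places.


Denom = e^-3=0.0498 + e^-2=0.1353 + e^-3=0.0498 + e^3=20.0855. Sum = 20.3204, which rounds to 20.32.

20.32


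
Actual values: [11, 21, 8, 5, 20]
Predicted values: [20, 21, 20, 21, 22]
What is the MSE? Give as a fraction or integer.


MSE = (1/5) * ((11-20)^2=81 + (21-21)^2=0 + (8-20)^2=144 + (5-21)^2=256 + (20-22)^2=4). Sum = 485. MSE = 97.

97


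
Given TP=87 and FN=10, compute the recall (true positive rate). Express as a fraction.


Recall = TP / (TP + FN) = 87 / 97 = 87/97.

87/97


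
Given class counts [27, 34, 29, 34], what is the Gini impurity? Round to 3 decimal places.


Total = 124. Proportions: 27/124, 34/124, 29/124, 34/124. sum(p_i^2) = 0.2525. Gini = 1 - 0.2525 = 0.7475, which rounds to 0.748.

0.748


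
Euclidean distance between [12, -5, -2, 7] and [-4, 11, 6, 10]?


d = sqrt(sum of squared differences). (12--4)^2=256, (-5-11)^2=256, (-2-6)^2=64, (7-10)^2=9. Sum = 585.

sqrt(585)


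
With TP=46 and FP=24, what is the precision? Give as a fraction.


Precision = TP / (TP + FP) = 46 / 70 = 23/35.

23/35


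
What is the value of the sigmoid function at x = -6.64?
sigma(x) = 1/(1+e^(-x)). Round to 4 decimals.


sigma(-6.64) = 1/(1+e^(6.64)) = 1/(1+765.094993) = 1/766.094993 = 0.0013.

0.0013


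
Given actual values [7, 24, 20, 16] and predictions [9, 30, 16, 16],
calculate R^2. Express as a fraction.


Mean(y) = 67/4. SS_res = 56. SS_tot = 635/4. R^2 = 1 - 56/(635/4) = 411/635.

411/635


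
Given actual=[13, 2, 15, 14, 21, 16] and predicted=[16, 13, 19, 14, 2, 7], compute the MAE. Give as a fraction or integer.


MAE = (1/6) * (|13-16|=3 + |2-13|=11 + |15-19|=4 + |14-14|=0 + |21-2|=19 + |16-7|=9). Sum = 46. MAE = 23/3.

23/3


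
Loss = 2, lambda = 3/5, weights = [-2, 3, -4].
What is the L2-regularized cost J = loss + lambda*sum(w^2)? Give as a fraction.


L2 sq norm = sum(w^2) = 29. J = 2 + 3/5 * 29 = 97/5.

97/5


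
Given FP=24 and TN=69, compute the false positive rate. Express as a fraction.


FPR = FP / (FP + TN) = 24 / 93 = 8/31.

8/31


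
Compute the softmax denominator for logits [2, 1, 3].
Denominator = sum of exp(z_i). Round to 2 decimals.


Denom = e^2=7.3891 + e^1=2.7183 + e^3=20.0855. Sum = 30.1929, which rounds to 30.19.

30.19


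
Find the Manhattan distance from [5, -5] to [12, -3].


d = sum of absolute differences: |5-12|=7 + |-5--3|=2 = 9.

9


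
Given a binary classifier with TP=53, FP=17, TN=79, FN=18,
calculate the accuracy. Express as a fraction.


Accuracy = (TP + TN) / (TP + TN + FP + FN) = (53 + 79) / 167 = 132/167.

132/167


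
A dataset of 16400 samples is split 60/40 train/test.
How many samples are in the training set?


Test set = 16400 * 40% = 6560. Training set = 16400 - 6560 = 9840.

9840


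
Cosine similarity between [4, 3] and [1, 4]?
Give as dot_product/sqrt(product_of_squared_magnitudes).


dot = 16. |a|^2 = 25, |b|^2 = 17. cos = 16/sqrt(425).

16/sqrt(425)


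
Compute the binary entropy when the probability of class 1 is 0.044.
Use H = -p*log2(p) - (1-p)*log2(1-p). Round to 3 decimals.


H = -0.044*log2(0.044) - 0.956*log2(0.956) = 0.260.

0.260


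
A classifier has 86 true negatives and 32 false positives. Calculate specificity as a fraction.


Specificity = TN / (TN + FP) = 86 / 118 = 43/59.

43/59


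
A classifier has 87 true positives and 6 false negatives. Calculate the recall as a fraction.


Recall = TP / (TP + FN) = 87 / 93 = 29/31.

29/31


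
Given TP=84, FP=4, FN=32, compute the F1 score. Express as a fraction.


Precision = 84/88 = 21/22. Recall = 84/116 = 21/29. F1 = 2*P*R/(P+R) = 14/17.

14/17


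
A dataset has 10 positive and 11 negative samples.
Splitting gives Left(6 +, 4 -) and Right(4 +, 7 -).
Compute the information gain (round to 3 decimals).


H(parent) = 0.9984. H(left) = 0.9710, H(right) = 0.9457. Weighted = (10/21)*0.9710 + (11/21)*0.9457 = 0.9577. IG = 0.9984 - 0.9577 = 0.0407, which rounds to 0.041.

0.041


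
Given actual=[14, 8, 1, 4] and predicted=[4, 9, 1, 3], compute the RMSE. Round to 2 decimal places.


MSE = 25.5000. RMSE = sqrt(25.5000) = 5.05.

5.05


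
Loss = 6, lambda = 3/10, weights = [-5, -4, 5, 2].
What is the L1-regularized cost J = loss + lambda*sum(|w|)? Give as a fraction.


L1 norm = sum(|w|) = 16. J = 6 + 3/10 * 16 = 54/5.

54/5


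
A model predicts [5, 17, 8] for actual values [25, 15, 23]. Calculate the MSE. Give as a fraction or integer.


MSE = (1/3) * ((25-5)^2=400 + (15-17)^2=4 + (23-8)^2=225). Sum = 629. MSE = 629/3.

629/3


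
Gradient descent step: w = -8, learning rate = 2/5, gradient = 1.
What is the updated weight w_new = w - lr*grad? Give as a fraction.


w_new = -8 - 2/5 * 1 = -8 - 2/5 = -42/5.

-42/5


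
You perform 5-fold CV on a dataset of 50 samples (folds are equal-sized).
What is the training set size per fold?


Each validation fold has 50/5 = 10 samples. Training set = 50 - 10 = 40.

40


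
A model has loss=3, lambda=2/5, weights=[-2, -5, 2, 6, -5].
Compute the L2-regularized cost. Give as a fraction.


L2 sq norm = sum(w^2) = 94. J = 3 + 2/5 * 94 = 203/5.

203/5


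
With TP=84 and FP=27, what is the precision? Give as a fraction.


Precision = TP / (TP + FP) = 84 / 111 = 28/37.

28/37


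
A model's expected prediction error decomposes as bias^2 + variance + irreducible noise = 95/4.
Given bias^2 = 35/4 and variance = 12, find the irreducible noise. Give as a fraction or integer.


Total error = bias^2 + variance + irreducible noise. So irreducible noise = 95/4 - 35/4 - 12 = 3.

3


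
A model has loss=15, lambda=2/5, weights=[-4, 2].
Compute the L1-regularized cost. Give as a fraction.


L1 norm = sum(|w|) = 6. J = 15 + 2/5 * 6 = 87/5.

87/5


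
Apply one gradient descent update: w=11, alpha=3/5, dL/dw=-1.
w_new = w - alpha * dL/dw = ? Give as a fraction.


w_new = 11 - 3/5 * -1 = 11 - -3/5 = 58/5.

58/5


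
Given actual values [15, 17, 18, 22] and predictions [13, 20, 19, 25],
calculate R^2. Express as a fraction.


Mean(y) = 18. SS_res = 23. SS_tot = 26. R^2 = 1 - 23/(26) = 3/26.

3/26


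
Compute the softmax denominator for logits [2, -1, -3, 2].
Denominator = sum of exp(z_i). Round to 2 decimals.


Denom = e^2=7.3891 + e^-1=0.3679 + e^-3=0.0498 + e^2=7.3891. Sum = 15.1959, which rounds to 15.20.

15.20


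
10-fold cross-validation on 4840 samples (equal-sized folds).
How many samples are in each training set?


Each validation fold has 4840/10 = 484 samples. Training set = 4840 - 484 = 4356.

4356


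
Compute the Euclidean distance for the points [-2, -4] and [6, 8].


d = sqrt(sum of squared differences). (-2-6)^2=64, (-4-8)^2=144. Sum = 208.

sqrt(208)


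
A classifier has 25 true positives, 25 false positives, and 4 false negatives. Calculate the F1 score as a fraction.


Precision = 25/50 = 1/2. Recall = 25/29 = 25/29. F1 = 2*P*R/(P+R) = 50/79.

50/79


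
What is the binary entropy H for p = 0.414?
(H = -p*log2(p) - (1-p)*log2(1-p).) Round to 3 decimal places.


H = -0.414*log2(0.414) - 0.586*log2(0.586) = 0.979.

0.979


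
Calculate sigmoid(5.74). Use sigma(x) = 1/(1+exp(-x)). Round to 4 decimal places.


sigma(5.74) = 1/(1+e^(-5.74)) = 1/(1+0.003215) = 1/1.003215 = 0.9968.

0.9968


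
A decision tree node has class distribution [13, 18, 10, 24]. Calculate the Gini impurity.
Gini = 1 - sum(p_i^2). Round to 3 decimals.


Total = 65. Proportions: 13/65, 18/65, 10/65, 24/65. sum(p_i^2) = 0.2767. Gini = 1 - 0.2767 = 0.7233, which rounds to 0.723.

0.723


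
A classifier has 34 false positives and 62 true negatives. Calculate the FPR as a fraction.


FPR = FP / (FP + TN) = 34 / 96 = 17/48.

17/48


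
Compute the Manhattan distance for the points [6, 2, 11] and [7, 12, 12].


d = sum of absolute differences: |6-7|=1 + |2-12|=10 + |11-12|=1 = 12.

12


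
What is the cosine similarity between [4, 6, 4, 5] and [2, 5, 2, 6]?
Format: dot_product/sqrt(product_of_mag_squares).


dot = 76. |a|^2 = 93, |b|^2 = 69. cos = 76/sqrt(6417).

76/sqrt(6417)


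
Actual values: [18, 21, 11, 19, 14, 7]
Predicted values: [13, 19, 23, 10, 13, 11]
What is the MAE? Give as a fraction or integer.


MAE = (1/6) * (|18-13|=5 + |21-19|=2 + |11-23|=12 + |19-10|=9 + |14-13|=1 + |7-11|=4). Sum = 33. MAE = 11/2.

11/2


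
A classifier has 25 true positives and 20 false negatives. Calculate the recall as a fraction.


Recall = TP / (TP + FN) = 25 / 45 = 5/9.

5/9


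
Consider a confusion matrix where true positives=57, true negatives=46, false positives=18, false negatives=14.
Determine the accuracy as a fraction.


Accuracy = (TP + TN) / (TP + TN + FP + FN) = (57 + 46) / 135 = 103/135.

103/135


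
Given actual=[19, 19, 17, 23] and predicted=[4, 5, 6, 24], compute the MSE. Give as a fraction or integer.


MSE = (1/4) * ((19-4)^2=225 + (19-5)^2=196 + (17-6)^2=121 + (23-24)^2=1). Sum = 543. MSE = 543/4.

543/4


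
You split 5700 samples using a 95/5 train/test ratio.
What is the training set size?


Test set = 5700 * 5% = 285. Training set = 5700 - 285 = 5415.

5415


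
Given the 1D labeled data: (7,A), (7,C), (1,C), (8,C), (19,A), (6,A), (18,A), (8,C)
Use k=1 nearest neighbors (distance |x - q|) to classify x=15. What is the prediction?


Distances: |7-15|=8, |7-15|=8, |1-15|=14, |8-15|=7, |19-15|=4, |6-15|=9, |18-15|=3, |8-15|=7. 1 nearest: (18,A). Counts: {'A': 1}. Majority class: A.

A


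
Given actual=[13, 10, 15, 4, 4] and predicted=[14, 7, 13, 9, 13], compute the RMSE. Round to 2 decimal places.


MSE = 24.0000. RMSE = sqrt(24.0000) = 4.90.

4.90


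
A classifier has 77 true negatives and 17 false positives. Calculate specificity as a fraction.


Specificity = TN / (TN + FP) = 77 / 94 = 77/94.

77/94


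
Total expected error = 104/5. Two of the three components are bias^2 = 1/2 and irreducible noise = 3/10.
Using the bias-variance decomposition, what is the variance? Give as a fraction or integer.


Total error = bias^2 + variance + irreducible noise. So variance = 104/5 - 1/2 - 3/10 = 20.

20


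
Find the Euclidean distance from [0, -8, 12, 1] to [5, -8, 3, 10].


d = sqrt(sum of squared differences). (0-5)^2=25, (-8--8)^2=0, (12-3)^2=81, (1-10)^2=81. Sum = 187.

sqrt(187)


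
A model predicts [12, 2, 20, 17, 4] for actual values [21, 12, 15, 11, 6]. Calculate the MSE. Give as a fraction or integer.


MSE = (1/5) * ((21-12)^2=81 + (12-2)^2=100 + (15-20)^2=25 + (11-17)^2=36 + (6-4)^2=4). Sum = 246. MSE = 246/5.

246/5


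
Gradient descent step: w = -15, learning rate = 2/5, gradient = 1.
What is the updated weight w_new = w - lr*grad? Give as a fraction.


w_new = -15 - 2/5 * 1 = -15 - 2/5 = -77/5.

-77/5


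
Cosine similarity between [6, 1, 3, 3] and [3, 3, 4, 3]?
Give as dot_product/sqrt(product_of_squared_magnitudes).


dot = 42. |a|^2 = 55, |b|^2 = 43. cos = 42/sqrt(2365).

42/sqrt(2365)


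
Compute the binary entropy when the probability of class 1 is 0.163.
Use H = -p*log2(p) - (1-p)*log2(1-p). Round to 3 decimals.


H = -0.163*log2(0.163) - 0.837*log2(0.837) = 0.641.

0.641


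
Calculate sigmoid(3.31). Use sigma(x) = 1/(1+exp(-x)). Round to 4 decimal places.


sigma(3.31) = 1/(1+e^(-3.31)) = 1/(1+0.036516) = 1/1.036516 = 0.9648.

0.9648


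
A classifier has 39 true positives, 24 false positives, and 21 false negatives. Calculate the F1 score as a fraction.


Precision = 39/63 = 13/21. Recall = 39/60 = 13/20. F1 = 2*P*R/(P+R) = 26/41.

26/41


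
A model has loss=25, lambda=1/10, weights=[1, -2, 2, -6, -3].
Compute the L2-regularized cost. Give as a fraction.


L2 sq norm = sum(w^2) = 54. J = 25 + 1/10 * 54 = 152/5.

152/5


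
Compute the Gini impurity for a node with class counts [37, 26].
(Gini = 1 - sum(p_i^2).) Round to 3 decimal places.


Total = 63. Proportions: 37/63, 26/63. sum(p_i^2) = 0.5152. Gini = 1 - 0.5152 = 0.4848, which rounds to 0.485.

0.485


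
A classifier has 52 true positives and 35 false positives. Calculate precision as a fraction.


Precision = TP / (TP + FP) = 52 / 87 = 52/87.

52/87


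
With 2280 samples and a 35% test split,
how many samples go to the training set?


Test set = 2280 * 35% = 798. Training set = 2280 - 798 = 1482.

1482


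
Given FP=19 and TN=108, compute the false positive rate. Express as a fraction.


FPR = FP / (FP + TN) = 19 / 127 = 19/127.

19/127


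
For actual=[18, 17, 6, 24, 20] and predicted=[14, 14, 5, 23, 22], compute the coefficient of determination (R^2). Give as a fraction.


Mean(y) = 17. SS_res = 31. SS_tot = 180. R^2 = 1 - 31/(180) = 149/180.

149/180


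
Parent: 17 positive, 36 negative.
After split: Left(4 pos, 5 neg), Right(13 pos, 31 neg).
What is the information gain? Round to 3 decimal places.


H(parent) = 0.9052. H(left) = 0.9911, H(right) = 0.8757. Weighted = (9/53)*0.9911 + (44/53)*0.8757 = 0.8953. IG = 0.9052 - 0.8953 = 0.0099, which rounds to 0.010.

0.010


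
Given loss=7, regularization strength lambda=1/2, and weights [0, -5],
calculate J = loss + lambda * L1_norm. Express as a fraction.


L1 norm = sum(|w|) = 5. J = 7 + 1/2 * 5 = 19/2.

19/2


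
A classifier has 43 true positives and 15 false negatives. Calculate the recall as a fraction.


Recall = TP / (TP + FN) = 43 / 58 = 43/58.

43/58


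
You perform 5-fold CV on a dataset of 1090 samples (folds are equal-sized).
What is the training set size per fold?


Each validation fold has 1090/5 = 218 samples. Training set = 1090 - 218 = 872.

872


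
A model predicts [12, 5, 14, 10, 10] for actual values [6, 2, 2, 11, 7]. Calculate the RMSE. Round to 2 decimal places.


MSE = 39.8000. RMSE = sqrt(39.8000) = 6.31.

6.31


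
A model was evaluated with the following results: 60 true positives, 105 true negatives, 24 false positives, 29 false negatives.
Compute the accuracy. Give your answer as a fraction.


Accuracy = (TP + TN) / (TP + TN + FP + FN) = (60 + 105) / 218 = 165/218.

165/218


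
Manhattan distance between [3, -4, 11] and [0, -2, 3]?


d = sum of absolute differences: |3-0|=3 + |-4--2|=2 + |11-3|=8 = 13.

13


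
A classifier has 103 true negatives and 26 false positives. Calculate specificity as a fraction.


Specificity = TN / (TN + FP) = 103 / 129 = 103/129.

103/129


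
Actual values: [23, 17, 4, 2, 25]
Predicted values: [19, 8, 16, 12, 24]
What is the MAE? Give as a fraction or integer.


MAE = (1/5) * (|23-19|=4 + |17-8|=9 + |4-16|=12 + |2-12|=10 + |25-24|=1). Sum = 36. MAE = 36/5.

36/5


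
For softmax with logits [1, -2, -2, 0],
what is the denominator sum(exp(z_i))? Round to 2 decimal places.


Denom = e^1=2.7183 + e^-2=0.1353 + e^-2=0.1353 + e^0=1.0000. Sum = 3.9889, which rounds to 3.99.

3.99


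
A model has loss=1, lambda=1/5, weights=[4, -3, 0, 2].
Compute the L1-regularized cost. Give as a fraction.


L1 norm = sum(|w|) = 9. J = 1 + 1/5 * 9 = 14/5.

14/5


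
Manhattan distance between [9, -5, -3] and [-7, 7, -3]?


d = sum of absolute differences: |9--7|=16 + |-5-7|=12 + |-3--3|=0 = 28.

28


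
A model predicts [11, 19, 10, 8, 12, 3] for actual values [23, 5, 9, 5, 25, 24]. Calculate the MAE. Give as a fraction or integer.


MAE = (1/6) * (|23-11|=12 + |5-19|=14 + |9-10|=1 + |5-8|=3 + |25-12|=13 + |24-3|=21). Sum = 64. MAE = 32/3.

32/3


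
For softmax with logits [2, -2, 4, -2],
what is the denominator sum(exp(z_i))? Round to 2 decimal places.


Denom = e^2=7.3891 + e^-2=0.1353 + e^4=54.5982 + e^-2=0.1353. Sum = 62.2579, which rounds to 62.26.

62.26


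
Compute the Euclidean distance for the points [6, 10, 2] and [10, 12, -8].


d = sqrt(sum of squared differences). (6-10)^2=16, (10-12)^2=4, (2--8)^2=100. Sum = 120.

sqrt(120)


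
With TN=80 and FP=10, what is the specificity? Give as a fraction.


Specificity = TN / (TN + FP) = 80 / 90 = 8/9.

8/9


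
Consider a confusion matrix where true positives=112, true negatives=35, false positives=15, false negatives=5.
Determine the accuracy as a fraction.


Accuracy = (TP + TN) / (TP + TN + FP + FN) = (112 + 35) / 167 = 147/167.

147/167


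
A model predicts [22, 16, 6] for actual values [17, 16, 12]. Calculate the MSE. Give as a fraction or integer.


MSE = (1/3) * ((17-22)^2=25 + (16-16)^2=0 + (12-6)^2=36). Sum = 61. MSE = 61/3.

61/3


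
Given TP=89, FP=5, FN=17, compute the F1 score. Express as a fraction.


Precision = 89/94 = 89/94. Recall = 89/106 = 89/106. F1 = 2*P*R/(P+R) = 89/100.

89/100


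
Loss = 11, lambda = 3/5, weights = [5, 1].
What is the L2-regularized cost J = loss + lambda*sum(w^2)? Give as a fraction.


L2 sq norm = sum(w^2) = 26. J = 11 + 3/5 * 26 = 133/5.

133/5


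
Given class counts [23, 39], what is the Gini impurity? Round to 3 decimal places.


Total = 62. Proportions: 23/62, 39/62. sum(p_i^2) = 0.5333. Gini = 1 - 0.5333 = 0.4667, which rounds to 0.467.

0.467


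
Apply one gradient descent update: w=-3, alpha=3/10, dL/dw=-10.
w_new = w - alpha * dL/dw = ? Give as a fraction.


w_new = -3 - 3/10 * -10 = -3 - -3 = 0.

0


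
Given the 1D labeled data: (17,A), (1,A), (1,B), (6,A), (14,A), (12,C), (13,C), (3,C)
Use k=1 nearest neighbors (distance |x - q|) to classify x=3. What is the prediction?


Distances: |17-3|=14, |1-3|=2, |1-3|=2, |6-3|=3, |14-3|=11, |12-3|=9, |13-3|=10, |3-3|=0. 1 nearest: (3,C). Counts: {'C': 1}. Majority class: C.

C


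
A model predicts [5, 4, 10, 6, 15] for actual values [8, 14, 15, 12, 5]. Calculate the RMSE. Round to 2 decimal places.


MSE = 54.0000. RMSE = sqrt(54.0000) = 7.35.

7.35


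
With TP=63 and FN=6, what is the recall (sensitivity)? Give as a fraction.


Recall = TP / (TP + FN) = 63 / 69 = 21/23.

21/23


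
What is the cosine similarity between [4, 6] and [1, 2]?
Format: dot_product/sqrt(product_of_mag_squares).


dot = 16. |a|^2 = 52, |b|^2 = 5. cos = 16/sqrt(260).

16/sqrt(260)


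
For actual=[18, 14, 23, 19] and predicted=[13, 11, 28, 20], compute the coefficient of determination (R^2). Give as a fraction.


Mean(y) = 37/2. SS_res = 60. SS_tot = 41. R^2 = 1 - 60/(41) = -19/41.

-19/41


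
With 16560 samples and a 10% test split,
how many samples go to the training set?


Test set = 16560 * 10% = 1656. Training set = 16560 - 1656 = 14904.

14904


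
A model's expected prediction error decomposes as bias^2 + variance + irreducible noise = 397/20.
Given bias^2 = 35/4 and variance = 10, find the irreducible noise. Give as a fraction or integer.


Total error = bias^2 + variance + irreducible noise. So irreducible noise = 397/20 - 35/4 - 10 = 11/10.

11/10


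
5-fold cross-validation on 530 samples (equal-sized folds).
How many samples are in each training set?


Each validation fold has 530/5 = 106 samples. Training set = 530 - 106 = 424.

424


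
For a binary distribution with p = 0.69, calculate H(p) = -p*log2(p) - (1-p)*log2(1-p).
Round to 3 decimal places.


H = -0.69*log2(0.69) - 0.31*log2(0.31) = 0.893.

0.893


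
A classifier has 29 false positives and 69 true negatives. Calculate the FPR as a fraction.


FPR = FP / (FP + TN) = 29 / 98 = 29/98.

29/98


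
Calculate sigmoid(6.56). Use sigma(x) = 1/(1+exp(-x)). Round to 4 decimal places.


sigma(6.56) = 1/(1+e^(-6.56)) = 1/(1+0.001416) = 1/1.001416 = 0.9986.

0.9986


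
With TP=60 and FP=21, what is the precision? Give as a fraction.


Precision = TP / (TP + FP) = 60 / 81 = 20/27.

20/27


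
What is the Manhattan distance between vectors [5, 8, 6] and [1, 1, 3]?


d = sum of absolute differences: |5-1|=4 + |8-1|=7 + |6-3|=3 = 14.

14


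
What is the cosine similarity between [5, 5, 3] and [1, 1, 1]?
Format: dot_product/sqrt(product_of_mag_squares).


dot = 13. |a|^2 = 59, |b|^2 = 3. cos = 13/sqrt(177).

13/sqrt(177)


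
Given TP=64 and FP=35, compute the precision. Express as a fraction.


Precision = TP / (TP + FP) = 64 / 99 = 64/99.

64/99


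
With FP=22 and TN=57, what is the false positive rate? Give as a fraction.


FPR = FP / (FP + TN) = 22 / 79 = 22/79.

22/79


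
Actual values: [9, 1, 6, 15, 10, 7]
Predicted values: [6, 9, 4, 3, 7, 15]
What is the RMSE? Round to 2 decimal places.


MSE = 49.0000. RMSE = sqrt(49.0000) = 7.00.

7.00


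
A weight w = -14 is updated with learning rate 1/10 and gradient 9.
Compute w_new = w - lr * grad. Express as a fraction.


w_new = -14 - 1/10 * 9 = -14 - 9/10 = -149/10.

-149/10


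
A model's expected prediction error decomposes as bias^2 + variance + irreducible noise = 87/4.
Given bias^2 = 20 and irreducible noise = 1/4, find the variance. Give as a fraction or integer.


Total error = bias^2 + variance + irreducible noise. So variance = 87/4 - 20 - 1/4 = 3/2.

3/2


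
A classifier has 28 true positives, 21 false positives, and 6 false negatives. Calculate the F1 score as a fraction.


Precision = 28/49 = 4/7. Recall = 28/34 = 14/17. F1 = 2*P*R/(P+R) = 56/83.

56/83


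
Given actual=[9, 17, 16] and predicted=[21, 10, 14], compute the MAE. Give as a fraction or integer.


MAE = (1/3) * (|9-21|=12 + |17-10|=7 + |16-14|=2). Sum = 21. MAE = 7.

7


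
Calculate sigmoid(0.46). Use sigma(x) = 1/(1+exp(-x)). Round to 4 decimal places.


sigma(0.46) = 1/(1+e^(-0.46)) = 1/(1+0.631284) = 1/1.631284 = 0.6130.

0.6130


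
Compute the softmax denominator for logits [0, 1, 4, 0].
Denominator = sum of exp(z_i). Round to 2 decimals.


Denom = e^0=1.0000 + e^1=2.7183 + e^4=54.5982 + e^0=1.0000. Sum = 59.3165, which rounds to 59.32.

59.32


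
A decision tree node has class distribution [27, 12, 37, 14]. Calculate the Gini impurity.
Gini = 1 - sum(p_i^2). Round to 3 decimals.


Total = 90. Proportions: 27/90, 12/90, 37/90, 14/90. sum(p_i^2) = 0.3010. Gini = 1 - 0.3010 = 0.6990, which rounds to 0.699.

0.699


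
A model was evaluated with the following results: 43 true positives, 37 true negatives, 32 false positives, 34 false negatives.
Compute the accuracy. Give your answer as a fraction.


Accuracy = (TP + TN) / (TP + TN + FP + FN) = (43 + 37) / 146 = 40/73.

40/73


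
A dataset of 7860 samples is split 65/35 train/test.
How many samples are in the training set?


Test set = 7860 * 35% = 2751. Training set = 7860 - 2751 = 5109.

5109


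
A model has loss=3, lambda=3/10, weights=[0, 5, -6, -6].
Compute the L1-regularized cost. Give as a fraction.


L1 norm = sum(|w|) = 17. J = 3 + 3/10 * 17 = 81/10.

81/10


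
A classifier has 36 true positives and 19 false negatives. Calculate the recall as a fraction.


Recall = TP / (TP + FN) = 36 / 55 = 36/55.

36/55


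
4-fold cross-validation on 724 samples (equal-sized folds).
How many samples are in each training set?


Each validation fold has 724/4 = 181 samples. Training set = 724 - 181 = 543.

543


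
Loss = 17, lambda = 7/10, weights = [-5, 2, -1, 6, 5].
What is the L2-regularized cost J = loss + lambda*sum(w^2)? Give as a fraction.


L2 sq norm = sum(w^2) = 91. J = 17 + 7/10 * 91 = 807/10.

807/10


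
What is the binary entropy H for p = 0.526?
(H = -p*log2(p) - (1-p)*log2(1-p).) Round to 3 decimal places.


H = -0.526*log2(0.526) - 0.474*log2(0.474) = 0.998.

0.998


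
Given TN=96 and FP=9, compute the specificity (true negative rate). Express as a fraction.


Specificity = TN / (TN + FP) = 96 / 105 = 32/35.

32/35


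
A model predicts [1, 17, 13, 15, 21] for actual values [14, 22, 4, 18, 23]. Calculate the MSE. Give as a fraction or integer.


MSE = (1/5) * ((14-1)^2=169 + (22-17)^2=25 + (4-13)^2=81 + (18-15)^2=9 + (23-21)^2=4). Sum = 288. MSE = 288/5.

288/5


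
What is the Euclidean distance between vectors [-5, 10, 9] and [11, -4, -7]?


d = sqrt(sum of squared differences). (-5-11)^2=256, (10--4)^2=196, (9--7)^2=256. Sum = 708.

sqrt(708)


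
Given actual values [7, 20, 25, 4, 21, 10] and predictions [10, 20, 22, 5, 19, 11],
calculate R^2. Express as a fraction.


Mean(y) = 29/2. SS_res = 24. SS_tot = 739/2. R^2 = 1 - 24/(739/2) = 691/739.

691/739


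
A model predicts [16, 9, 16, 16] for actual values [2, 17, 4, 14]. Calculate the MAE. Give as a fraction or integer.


MAE = (1/4) * (|2-16|=14 + |17-9|=8 + |4-16|=12 + |14-16|=2). Sum = 36. MAE = 9.

9


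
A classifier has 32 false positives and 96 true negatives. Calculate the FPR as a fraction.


FPR = FP / (FP + TN) = 32 / 128 = 1/4.

1/4


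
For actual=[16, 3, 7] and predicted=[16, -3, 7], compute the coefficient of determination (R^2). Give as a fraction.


Mean(y) = 26/3. SS_res = 36. SS_tot = 266/3. R^2 = 1 - 36/(266/3) = 79/133.

79/133


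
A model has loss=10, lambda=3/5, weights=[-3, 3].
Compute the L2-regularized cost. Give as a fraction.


L2 sq norm = sum(w^2) = 18. J = 10 + 3/5 * 18 = 104/5.

104/5


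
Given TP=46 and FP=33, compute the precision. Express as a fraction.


Precision = TP / (TP + FP) = 46 / 79 = 46/79.

46/79


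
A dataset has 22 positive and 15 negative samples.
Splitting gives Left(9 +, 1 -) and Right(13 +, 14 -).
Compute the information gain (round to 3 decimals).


H(parent) = 0.9740. H(left) = 0.4690, H(right) = 0.9990. Weighted = (10/37)*0.4690 + (27/37)*0.9990 = 0.8558. IG = 0.9740 - 0.8558 = 0.1182, which rounds to 0.118.

0.118


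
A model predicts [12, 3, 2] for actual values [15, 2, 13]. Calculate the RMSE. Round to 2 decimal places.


MSE = 43.6667. RMSE = sqrt(43.6667) = 6.61.

6.61


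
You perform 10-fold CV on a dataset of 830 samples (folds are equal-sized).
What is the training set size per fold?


Each validation fold has 830/10 = 83 samples. Training set = 830 - 83 = 747.

747


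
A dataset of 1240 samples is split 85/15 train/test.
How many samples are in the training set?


Test set = 1240 * 15% = 186. Training set = 1240 - 186 = 1054.

1054


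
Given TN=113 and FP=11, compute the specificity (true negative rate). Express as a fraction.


Specificity = TN / (TN + FP) = 113 / 124 = 113/124.

113/124


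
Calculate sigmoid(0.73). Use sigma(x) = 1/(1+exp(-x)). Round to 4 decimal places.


sigma(0.73) = 1/(1+e^(-0.73)) = 1/(1+0.481909) = 1/1.481909 = 0.6748.

0.6748


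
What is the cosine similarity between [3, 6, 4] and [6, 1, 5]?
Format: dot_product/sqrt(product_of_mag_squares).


dot = 44. |a|^2 = 61, |b|^2 = 62. cos = 44/sqrt(3782).

44/sqrt(3782)


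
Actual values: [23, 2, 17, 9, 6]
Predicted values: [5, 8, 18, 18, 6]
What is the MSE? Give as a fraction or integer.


MSE = (1/5) * ((23-5)^2=324 + (2-8)^2=36 + (17-18)^2=1 + (9-18)^2=81 + (6-6)^2=0). Sum = 442. MSE = 442/5.

442/5


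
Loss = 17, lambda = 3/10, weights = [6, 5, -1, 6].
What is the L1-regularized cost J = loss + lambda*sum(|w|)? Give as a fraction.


L1 norm = sum(|w|) = 18. J = 17 + 3/10 * 18 = 112/5.

112/5


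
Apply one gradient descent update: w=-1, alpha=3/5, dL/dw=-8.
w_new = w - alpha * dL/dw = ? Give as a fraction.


w_new = -1 - 3/5 * -8 = -1 - -24/5 = 19/5.

19/5


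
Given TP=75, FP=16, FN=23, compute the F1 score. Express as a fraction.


Precision = 75/91 = 75/91. Recall = 75/98 = 75/98. F1 = 2*P*R/(P+R) = 50/63.

50/63


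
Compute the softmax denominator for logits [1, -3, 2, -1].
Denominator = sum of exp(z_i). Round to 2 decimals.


Denom = e^1=2.7183 + e^-3=0.0498 + e^2=7.3891 + e^-1=0.3679. Sum = 10.5251, which rounds to 10.53.

10.53


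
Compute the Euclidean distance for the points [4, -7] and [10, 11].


d = sqrt(sum of squared differences). (4-10)^2=36, (-7-11)^2=324. Sum = 360.

sqrt(360)


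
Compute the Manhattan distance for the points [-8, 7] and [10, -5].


d = sum of absolute differences: |-8-10|=18 + |7--5|=12 = 30.

30


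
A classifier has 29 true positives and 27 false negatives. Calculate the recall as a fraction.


Recall = TP / (TP + FN) = 29 / 56 = 29/56.

29/56


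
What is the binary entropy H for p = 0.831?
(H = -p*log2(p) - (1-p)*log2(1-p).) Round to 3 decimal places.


H = -0.831*log2(0.831) - 0.169*log2(0.169) = 0.655.

0.655


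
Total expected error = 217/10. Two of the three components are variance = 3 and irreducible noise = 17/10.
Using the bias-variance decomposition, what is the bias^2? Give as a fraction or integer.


Total error = bias^2 + variance + irreducible noise. So bias^2 = 217/10 - 3 - 17/10 = 17.

17


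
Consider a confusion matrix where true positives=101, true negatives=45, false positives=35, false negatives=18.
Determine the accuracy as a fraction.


Accuracy = (TP + TN) / (TP + TN + FP + FN) = (101 + 45) / 199 = 146/199.

146/199


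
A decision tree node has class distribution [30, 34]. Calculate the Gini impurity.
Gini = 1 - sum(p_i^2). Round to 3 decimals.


Total = 64. Proportions: 30/64, 34/64. sum(p_i^2) = 0.5020. Gini = 1 - 0.5020 = 0.4980, which rounds to 0.498.

0.498


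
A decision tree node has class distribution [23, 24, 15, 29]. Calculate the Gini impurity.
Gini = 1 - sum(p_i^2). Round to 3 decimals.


Total = 91. Proportions: 23/91, 24/91, 15/91, 29/91. sum(p_i^2) = 0.2622. Gini = 1 - 0.2622 = 0.7378, which rounds to 0.738.

0.738


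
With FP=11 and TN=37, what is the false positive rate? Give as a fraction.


FPR = FP / (FP + TN) = 11 / 48 = 11/48.

11/48


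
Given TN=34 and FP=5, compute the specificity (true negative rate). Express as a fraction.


Specificity = TN / (TN + FP) = 34 / 39 = 34/39.

34/39


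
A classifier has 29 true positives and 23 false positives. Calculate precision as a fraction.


Precision = TP / (TP + FP) = 29 / 52 = 29/52.

29/52


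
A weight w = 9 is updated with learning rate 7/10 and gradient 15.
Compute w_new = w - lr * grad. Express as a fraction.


w_new = 9 - 7/10 * 15 = 9 - 21/2 = -3/2.

-3/2


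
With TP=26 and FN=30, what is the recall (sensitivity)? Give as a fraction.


Recall = TP / (TP + FN) = 26 / 56 = 13/28.

13/28


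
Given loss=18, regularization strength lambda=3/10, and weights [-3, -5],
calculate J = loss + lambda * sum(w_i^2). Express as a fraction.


L2 sq norm = sum(w^2) = 34. J = 18 + 3/10 * 34 = 141/5.

141/5


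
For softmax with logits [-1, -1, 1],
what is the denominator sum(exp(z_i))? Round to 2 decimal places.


Denom = e^-1=0.3679 + e^-1=0.3679 + e^1=2.7183. Sum = 3.4541, which rounds to 3.45.

3.45


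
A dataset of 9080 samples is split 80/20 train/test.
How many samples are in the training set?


Test set = 9080 * 20% = 1816. Training set = 9080 - 1816 = 7264.

7264


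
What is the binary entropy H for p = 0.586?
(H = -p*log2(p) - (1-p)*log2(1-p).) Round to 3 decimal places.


H = -0.586*log2(0.586) - 0.414*log2(0.414) = 0.979.

0.979


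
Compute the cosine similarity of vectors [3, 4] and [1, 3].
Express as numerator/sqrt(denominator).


dot = 15. |a|^2 = 25, |b|^2 = 10. cos = 15/sqrt(250).

15/sqrt(250)


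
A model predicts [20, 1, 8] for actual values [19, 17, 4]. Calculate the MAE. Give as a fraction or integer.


MAE = (1/3) * (|19-20|=1 + |17-1|=16 + |4-8|=4). Sum = 21. MAE = 7.

7


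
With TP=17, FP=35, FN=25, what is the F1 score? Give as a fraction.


Precision = 17/52 = 17/52. Recall = 17/42 = 17/42. F1 = 2*P*R/(P+R) = 17/47.

17/47


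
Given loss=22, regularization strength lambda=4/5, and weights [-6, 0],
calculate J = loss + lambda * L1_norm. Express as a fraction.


L1 norm = sum(|w|) = 6. J = 22 + 4/5 * 6 = 134/5.

134/5


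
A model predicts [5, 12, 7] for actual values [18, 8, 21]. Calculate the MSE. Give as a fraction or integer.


MSE = (1/3) * ((18-5)^2=169 + (8-12)^2=16 + (21-7)^2=196). Sum = 381. MSE = 127.

127


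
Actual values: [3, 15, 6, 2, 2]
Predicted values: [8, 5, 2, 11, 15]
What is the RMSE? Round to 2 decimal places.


MSE = 78.2000. RMSE = sqrt(78.2000) = 8.84.

8.84


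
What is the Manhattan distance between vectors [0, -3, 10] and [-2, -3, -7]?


d = sum of absolute differences: |0--2|=2 + |-3--3|=0 + |10--7|=17 = 19.

19


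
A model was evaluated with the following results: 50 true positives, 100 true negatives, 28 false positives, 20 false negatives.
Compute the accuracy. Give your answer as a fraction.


Accuracy = (TP + TN) / (TP + TN + FP + FN) = (50 + 100) / 198 = 25/33.

25/33


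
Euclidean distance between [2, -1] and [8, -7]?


d = sqrt(sum of squared differences). (2-8)^2=36, (-1--7)^2=36. Sum = 72.

sqrt(72)


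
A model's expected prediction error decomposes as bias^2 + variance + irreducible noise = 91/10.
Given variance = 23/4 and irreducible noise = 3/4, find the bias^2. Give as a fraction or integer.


Total error = bias^2 + variance + irreducible noise. So bias^2 = 91/10 - 23/4 - 3/4 = 13/5.

13/5


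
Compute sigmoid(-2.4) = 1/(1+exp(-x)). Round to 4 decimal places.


sigma(-2.4) = 1/(1+e^(2.4)) = 1/(1+11.023176) = 1/12.023176 = 0.0832.

0.0832


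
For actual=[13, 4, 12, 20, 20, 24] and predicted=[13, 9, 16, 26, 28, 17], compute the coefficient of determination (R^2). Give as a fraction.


Mean(y) = 31/2. SS_res = 190. SS_tot = 527/2. R^2 = 1 - 190/(527/2) = 147/527.

147/527


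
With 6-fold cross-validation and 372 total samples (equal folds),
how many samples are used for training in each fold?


Each validation fold has 372/6 = 62 samples. Training set = 372 - 62 = 310.

310


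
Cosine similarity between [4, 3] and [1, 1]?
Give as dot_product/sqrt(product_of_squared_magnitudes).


dot = 7. |a|^2 = 25, |b|^2 = 2. cos = 7/sqrt(50).

7/sqrt(50)


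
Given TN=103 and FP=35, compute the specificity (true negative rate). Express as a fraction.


Specificity = TN / (TN + FP) = 103 / 138 = 103/138.

103/138


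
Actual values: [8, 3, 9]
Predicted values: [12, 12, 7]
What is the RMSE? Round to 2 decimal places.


MSE = 33.6667. RMSE = sqrt(33.6667) = 5.80.

5.80


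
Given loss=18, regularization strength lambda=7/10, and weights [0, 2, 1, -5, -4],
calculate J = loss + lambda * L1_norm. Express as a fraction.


L1 norm = sum(|w|) = 12. J = 18 + 7/10 * 12 = 132/5.

132/5


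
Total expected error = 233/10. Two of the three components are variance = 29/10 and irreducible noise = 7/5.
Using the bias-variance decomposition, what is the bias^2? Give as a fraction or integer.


Total error = bias^2 + variance + irreducible noise. So bias^2 = 233/10 - 29/10 - 7/5 = 19.

19


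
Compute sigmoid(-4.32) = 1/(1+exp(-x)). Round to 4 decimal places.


sigma(-4.32) = 1/(1+e^(4.32)) = 1/(1+75.188628) = 1/76.188628 = 0.0131.

0.0131


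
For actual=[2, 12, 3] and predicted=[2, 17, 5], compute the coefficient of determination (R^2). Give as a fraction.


Mean(y) = 17/3. SS_res = 29. SS_tot = 182/3. R^2 = 1 - 29/(182/3) = 95/182.

95/182


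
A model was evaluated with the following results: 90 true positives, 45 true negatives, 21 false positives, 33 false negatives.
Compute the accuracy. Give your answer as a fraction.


Accuracy = (TP + TN) / (TP + TN + FP + FN) = (90 + 45) / 189 = 5/7.

5/7


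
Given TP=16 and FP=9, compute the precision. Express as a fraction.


Precision = TP / (TP + FP) = 16 / 25 = 16/25.

16/25


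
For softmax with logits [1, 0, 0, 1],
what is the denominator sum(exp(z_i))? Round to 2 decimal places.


Denom = e^1=2.7183 + e^0=1.0000 + e^0=1.0000 + e^1=2.7183. Sum = 7.4366, which rounds to 7.44.

7.44


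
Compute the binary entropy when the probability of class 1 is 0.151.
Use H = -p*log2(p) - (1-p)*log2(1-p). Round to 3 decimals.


H = -0.151*log2(0.151) - 0.849*log2(0.849) = 0.612.

0.612


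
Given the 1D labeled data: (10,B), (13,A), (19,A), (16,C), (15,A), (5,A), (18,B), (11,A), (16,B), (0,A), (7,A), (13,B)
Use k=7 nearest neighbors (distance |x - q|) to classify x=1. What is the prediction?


Distances: |10-1|=9, |13-1|=12, |19-1|=18, |16-1|=15, |15-1|=14, |5-1|=4, |18-1|=17, |11-1|=10, |16-1|=15, |0-1|=1, |7-1|=6, |13-1|=12. 7 nearest: (0,A), (5,A), (7,A), (10,B), (11,A), (13,A), (13,B). Counts: {'A': 5, 'B': 2}. Majority class: A.

A


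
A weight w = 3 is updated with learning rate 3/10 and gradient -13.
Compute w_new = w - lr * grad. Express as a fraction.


w_new = 3 - 3/10 * -13 = 3 - -39/10 = 69/10.

69/10


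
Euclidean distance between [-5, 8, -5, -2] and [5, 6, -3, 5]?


d = sqrt(sum of squared differences). (-5-5)^2=100, (8-6)^2=4, (-5--3)^2=4, (-2-5)^2=49. Sum = 157.

sqrt(157)
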